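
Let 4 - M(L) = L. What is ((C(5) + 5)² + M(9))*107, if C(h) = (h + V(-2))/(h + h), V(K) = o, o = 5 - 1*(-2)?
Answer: 89452/25 ≈ 3578.1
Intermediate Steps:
o = 7 (o = 5 + 2 = 7)
V(K) = 7
C(h) = (7 + h)/(2*h) (C(h) = (h + 7)/(h + h) = (7 + h)/((2*h)) = (7 + h)*(1/(2*h)) = (7 + h)/(2*h))
M(L) = 4 - L
((C(5) + 5)² + M(9))*107 = (((½)*(7 + 5)/5 + 5)² + (4 - 1*9))*107 = (((½)*(⅕)*12 + 5)² + (4 - 9))*107 = ((6/5 + 5)² - 5)*107 = ((31/5)² - 5)*107 = (961/25 - 5)*107 = (836/25)*107 = 89452/25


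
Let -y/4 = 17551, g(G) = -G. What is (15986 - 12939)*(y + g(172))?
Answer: -214435672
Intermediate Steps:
y = -70204 (y = -4*17551 = -70204)
(15986 - 12939)*(y + g(172)) = (15986 - 12939)*(-70204 - 1*172) = 3047*(-70204 - 172) = 3047*(-70376) = -214435672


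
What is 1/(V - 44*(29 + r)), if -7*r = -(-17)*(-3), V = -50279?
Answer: -7/363129 ≈ -1.9277e-5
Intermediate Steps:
r = 51/7 (r = -(-17)*(-1*(-3))/7 = -(-17)*3/7 = -⅐*(-51) = 51/7 ≈ 7.2857)
1/(V - 44*(29 + r)) = 1/(-50279 - 44*(29 + 51/7)) = 1/(-50279 - 44*254/7) = 1/(-50279 - 11176/7) = 1/(-363129/7) = -7/363129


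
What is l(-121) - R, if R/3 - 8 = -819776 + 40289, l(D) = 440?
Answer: 2338877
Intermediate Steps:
R = -2338437 (R = 24 + 3*(-819776 + 40289) = 24 + 3*(-779487) = 24 - 2338461 = -2338437)
l(-121) - R = 440 - 1*(-2338437) = 440 + 2338437 = 2338877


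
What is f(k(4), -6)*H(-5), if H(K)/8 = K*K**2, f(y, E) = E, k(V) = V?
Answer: 6000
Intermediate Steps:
H(K) = 8*K**3 (H(K) = 8*(K*K**2) = 8*K**3)
f(k(4), -6)*H(-5) = -48*(-5)**3 = -48*(-125) = -6*(-1000) = 6000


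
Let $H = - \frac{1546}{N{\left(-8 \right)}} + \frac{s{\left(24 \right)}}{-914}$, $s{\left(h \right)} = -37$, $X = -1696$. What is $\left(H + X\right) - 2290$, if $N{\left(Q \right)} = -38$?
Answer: $- \frac{68513651}{17366} \approx -3945.3$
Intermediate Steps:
$H = \frac{707225}{17366}$ ($H = - \frac{1546}{-38} - \frac{37}{-914} = \left(-1546\right) \left(- \frac{1}{38}\right) - - \frac{37}{914} = \frac{773}{19} + \frac{37}{914} = \frac{707225}{17366} \approx 40.725$)
$\left(H + X\right) - 2290 = \left(\frac{707225}{17366} - 1696\right) - 2290 = - \frac{28745511}{17366} - 2290 = - \frac{68513651}{17366}$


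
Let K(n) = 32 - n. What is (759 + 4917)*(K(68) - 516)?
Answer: -3133152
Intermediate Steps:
(759 + 4917)*(K(68) - 516) = (759 + 4917)*((32 - 1*68) - 516) = 5676*((32 - 68) - 516) = 5676*(-36 - 516) = 5676*(-552) = -3133152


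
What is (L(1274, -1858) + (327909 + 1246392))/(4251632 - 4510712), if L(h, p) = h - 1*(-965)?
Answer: -78827/12954 ≈ -6.0851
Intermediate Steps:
L(h, p) = 965 + h (L(h, p) = h + 965 = 965 + h)
(L(1274, -1858) + (327909 + 1246392))/(4251632 - 4510712) = ((965 + 1274) + (327909 + 1246392))/(4251632 - 4510712) = (2239 + 1574301)/(-259080) = 1576540*(-1/259080) = -78827/12954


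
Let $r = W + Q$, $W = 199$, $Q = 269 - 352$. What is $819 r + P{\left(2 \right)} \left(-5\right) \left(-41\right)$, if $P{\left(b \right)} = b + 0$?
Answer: $95414$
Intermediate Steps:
$Q = -83$ ($Q = 269 - 352 = -83$)
$P{\left(b \right)} = b$
$r = 116$ ($r = 199 - 83 = 116$)
$819 r + P{\left(2 \right)} \left(-5\right) \left(-41\right) = 819 \cdot 116 + 2 \left(-5\right) \left(-41\right) = 95004 - -410 = 95004 + 410 = 95414$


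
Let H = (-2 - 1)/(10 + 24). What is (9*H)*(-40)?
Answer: 540/17 ≈ 31.765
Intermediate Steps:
H = -3/34 ≈ -0.088235
(9*H)*(-40) = (9*(-3/34))*(-40) = -27/34*(-40) = 540/17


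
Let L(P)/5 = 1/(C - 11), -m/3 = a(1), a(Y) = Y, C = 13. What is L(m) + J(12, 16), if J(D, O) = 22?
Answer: 49/2 ≈ 24.500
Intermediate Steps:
m = -3 (m = -3*1 = -3)
L(P) = 5/2 (L(P) = 5/(13 - 11) = 5/2)
L(m) + J(12, 16) = 5/2 + 22 = 49/2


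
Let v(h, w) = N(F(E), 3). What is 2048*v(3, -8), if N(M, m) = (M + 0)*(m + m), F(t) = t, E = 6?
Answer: 73728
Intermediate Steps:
N(M, m) = 2*M*m (N(M, m) = M*(2*m) = 2*M*m)
v(h, w) = 36 (v(h, w) = 2*6*3 = 36)
2048*v(3, -8) = 2048*36 = 73728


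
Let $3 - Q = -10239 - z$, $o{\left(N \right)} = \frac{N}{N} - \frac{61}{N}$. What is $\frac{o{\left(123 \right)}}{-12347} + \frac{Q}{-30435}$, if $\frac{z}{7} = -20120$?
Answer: $\frac{66111604756}{15407018745} \approx 4.291$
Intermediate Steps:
$z = -140840$ ($z = 7 \left(-20120\right) = -140840$)
$o{\left(N \right)} = 1 - \frac{61}{N}$
$Q = -130598$ ($Q = 3 - \left(-10239 - -140840\right) = 3 - \left(-10239 + 140840\right) = 3 - 130601 = -130598$)
$\frac{o{\left(123 \right)}}{-12347} + \frac{Q}{-30435} = \frac{\frac{1}{123} \left(-61 + 123\right)}{-12347} - \frac{130598}{-30435} = \frac{1}{123} \cdot 62 \left(- \frac{1}{12347}\right) - - \frac{130598}{30435} = \frac{62}{123} \left(- \frac{1}{12347}\right) + \frac{130598}{30435} = - \frac{62}{1518681} + \frac{130598}{30435} = \frac{66111604756}{15407018745}$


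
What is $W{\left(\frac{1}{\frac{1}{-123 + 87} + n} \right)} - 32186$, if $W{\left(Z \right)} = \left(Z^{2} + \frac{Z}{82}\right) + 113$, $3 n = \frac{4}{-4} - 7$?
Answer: $- \frac{12372717747}{385769} \approx -32073.0$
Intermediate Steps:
$n = - \frac{8}{3}$ ($n = \frac{\frac{4}{-4} - 7}{3} = \frac{4 \left(- \frac{1}{4}\right) - 7}{3} = \frac{-1 - 7}{3} = \frac{1}{3} \left(-8\right) = - \frac{8}{3} \approx -2.6667$)
$W{\left(Z \right)} = 113 + Z^{2} + \frac{Z}{82}$ ($W{\left(Z \right)} = \left(Z^{2} + \frac{Z}{82}\right) + 113 = 113 + Z^{2} + \frac{Z}{82}$)
$W{\left(\frac{1}{\frac{1}{-123 + 87} + n} \right)} - 32186 = \left(113 + \left(\frac{1}{\frac{1}{-123 + 87} - \frac{8}{3}}\right)^{2} + \frac{1}{82 \left(\frac{1}{-123 + 87} - \frac{8}{3}\right)}\right) - 32186 = \left(113 + \left(\frac{1}{\frac{1}{-36} - \frac{8}{3}}\right)^{2} + \frac{1}{82 \left(\frac{1}{-36} - \frac{8}{3}\right)}\right) - 32186 = \left(113 + \left(\frac{1}{- \frac{1}{36} - \frac{8}{3}}\right)^{2} + \frac{1}{82 \left(- \frac{1}{36} - \frac{8}{3}\right)}\right) - 32186 = \left(113 + \left(\frac{1}{- \frac{97}{36}}\right)^{2} + \frac{1}{82 \left(- \frac{97}{36}\right)}\right) - 32186 = \left(113 + \left(- \frac{36}{97}\right)^{2} + \frac{1}{82} \left(- \frac{36}{97}\right)\right) - 32186 = \left(113 + \frac{1296}{9409} - \frac{18}{3977}\right) - 32186 = \frac{43643287}{385769} - 32186 = - \frac{12372717747}{385769}$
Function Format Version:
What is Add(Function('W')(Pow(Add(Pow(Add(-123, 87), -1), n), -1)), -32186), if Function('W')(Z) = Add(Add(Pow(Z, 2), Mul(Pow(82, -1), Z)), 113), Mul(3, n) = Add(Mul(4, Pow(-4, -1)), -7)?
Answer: Rational(-12372717747, 385769) ≈ -32073.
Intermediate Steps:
n = Rational(-8, 3) (n = Mul(Rational(1, 3), Add(Mul(4, Pow(-4, -1)), -7)) = Mul(Rational(1, 3), Add(Mul(4, Rational(-1, 4)), -7)) = Mul(Rational(1, 3), Add(-1, -7)) = Mul(Rational(1, 3), -8) = Rational(-8, 3) ≈ -2.6667)
Function('W')(Z) = Add(113, Pow(Z, 2), Mul(Rational(1, 82), Z)) (Function('W')(Z) = Add(Add(Pow(Z, 2), Mul(Rational(1, 82), Z)), 113) = Add(113, Pow(Z, 2), Mul(Rational(1, 82), Z)))
Add(Function('W')(Pow(Add(Pow(Add(-123, 87), -1), n), -1)), -32186) = Add(Add(113, Pow(Pow(Add(Pow(Add(-123, 87), -1), Rational(-8, 3)), -1), 2), Mul(Rational(1, 82), Pow(Add(Pow(Add(-123, 87), -1), Rational(-8, 3)), -1))), -32186) = Add(Add(113, Pow(Pow(Add(Pow(-36, -1), Rational(-8, 3)), -1), 2), Mul(Rational(1, 82), Pow(Add(Pow(-36, -1), Rational(-8, 3)), -1))), -32186) = Add(Add(113, Pow(Pow(Add(Rational(-1, 36), Rational(-8, 3)), -1), 2), Mul(Rational(1, 82), Pow(Add(Rational(-1, 36), Rational(-8, 3)), -1))), -32186) = Add(Add(113, Pow(Pow(Rational(-97, 36), -1), 2), Mul(Rational(1, 82), Pow(Rational(-97, 36), -1))), -32186) = Add(Add(113, Pow(Rational(-36, 97), 2), Mul(Rational(1, 82), Rational(-36, 97))), -32186) = Add(Add(113, Rational(1296, 9409), Rational(-18, 3977)), -32186) = Add(Rational(43643287, 385769), -32186) = Rational(-12372717747, 385769)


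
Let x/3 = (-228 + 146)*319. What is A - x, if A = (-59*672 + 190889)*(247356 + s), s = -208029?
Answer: 5947933281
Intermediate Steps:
x = -78474 (x = 3*((-228 + 146)*319) = 3*(-82*319) = 3*(-26158) = -78474)
A = 5947854807 (A = (-59*672 + 190889)*(247356 - 208029) = (-39648 + 190889)*39327 = 151241*39327 = 5947854807)
A - x = 5947854807 - 1*(-78474) = 5947854807 + 78474 = 5947933281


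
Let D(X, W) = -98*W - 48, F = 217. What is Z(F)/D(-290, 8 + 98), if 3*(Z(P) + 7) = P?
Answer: -49/7827 ≈ -0.0062604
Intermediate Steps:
Z(P) = -7 + P/3
D(X, W) = -48 - 98*W
Z(F)/D(-290, 8 + 98) = (-7 + (⅓)*217)/(-48 - 98*(8 + 98)) = (-7 + 217/3)/(-48 - 98*106) = 196/(3*(-48 - 10388)) = (196/3)/(-10436) = (196/3)*(-1/10436) = -49/7827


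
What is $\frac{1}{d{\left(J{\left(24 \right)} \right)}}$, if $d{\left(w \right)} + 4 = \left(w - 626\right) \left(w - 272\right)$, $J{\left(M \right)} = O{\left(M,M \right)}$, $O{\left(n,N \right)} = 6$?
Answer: $\frac{1}{164916} \approx 6.0637 \cdot 10^{-6}$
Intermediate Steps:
$J{\left(M \right)} = 6$
$d{\left(w \right)} = -4 + \left(-626 + w\right) \left(-272 + w\right)$ ($d{\left(w \right)} = -4 + \left(w - 626\right) \left(w - 272\right) = -4 + \left(-626 + w\right) \left(-272 + w\right)$)
$\frac{1}{d{\left(J{\left(24 \right)} \right)}} = \frac{1}{170268 + 6^{2} - 5388} = \frac{1}{170268 + 36 - 5388} = \frac{1}{164916}$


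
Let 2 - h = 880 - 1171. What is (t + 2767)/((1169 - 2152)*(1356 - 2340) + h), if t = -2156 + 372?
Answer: 983/967565 ≈ 0.0010160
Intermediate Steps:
h = 293 (h = 2 - (880 - 1171) = 2 - 1*(-291) = 2 + 291 = 293)
t = -1784
(t + 2767)/((1169 - 2152)*(1356 - 2340) + h) = (-1784 + 2767)/((1169 - 2152)*(1356 - 2340) + 293) = 983/(-983*(-984) + 293) = 983/(967272 + 293) = 983/967565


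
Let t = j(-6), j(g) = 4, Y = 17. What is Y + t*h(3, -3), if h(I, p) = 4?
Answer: 33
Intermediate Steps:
t = 4
Y + t*h(3, -3) = 17 + 4*4 = 17 + 16 = 33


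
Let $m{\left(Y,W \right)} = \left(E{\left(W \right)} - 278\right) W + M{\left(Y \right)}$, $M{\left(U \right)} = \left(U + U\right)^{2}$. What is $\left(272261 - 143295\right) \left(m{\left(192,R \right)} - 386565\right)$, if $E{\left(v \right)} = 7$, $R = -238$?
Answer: $-22518882226$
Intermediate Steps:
$M{\left(U \right)} = 4 U^{2}$ ($M{\left(U \right)} = \left(2 U\right)^{2} = 4 U^{2}$)
$m{\left(Y,W \right)} = - 271 W + 4 Y^{2}$ ($m{\left(Y,W \right)} = \left(7 - 278\right) W + 4 Y^{2} = - 271 W + 4 Y^{2}$)
$\left(272261 - 143295\right) \left(m{\left(192,R \right)} - 386565\right) = \left(272261 - 143295\right) \left(\left(\left(-271\right) \left(-238\right) + 4 \cdot 192^{2}\right) - 386565\right) = 128966 \left(\left(64498 + 4 \cdot 36864\right) - 386565\right) = 128966 \left(\left(64498 + 147456\right) - 386565\right) = 128966 \left(211954 - 386565\right) = 128966 \left(-174611\right) = -22518882226$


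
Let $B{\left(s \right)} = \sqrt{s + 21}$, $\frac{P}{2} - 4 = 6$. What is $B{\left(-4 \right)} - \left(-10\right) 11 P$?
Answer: $2200 + \sqrt{17} \approx 2204.1$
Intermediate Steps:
$P = 20$ ($P = 8 + 2 \cdot 6 = 8 + 12 = 20$)
$B{\left(s \right)} = \sqrt{21 + s}$
$B{\left(-4 \right)} - \left(-10\right) 11 P = \sqrt{21 - 4} - \left(-10\right) 11 \cdot 20 = \sqrt{17} - \left(-110\right) 20 = \sqrt{17} - -2200 = \sqrt{17} + 2200 = 2200 + \sqrt{17}$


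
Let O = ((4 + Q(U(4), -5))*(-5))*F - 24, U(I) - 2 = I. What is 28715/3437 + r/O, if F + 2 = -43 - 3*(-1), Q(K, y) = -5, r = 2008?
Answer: -91093/402129 ≈ -0.22653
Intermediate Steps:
U(I) = 2 + I
F = -42 (F = -2 + (-43 - 3*(-1)) = -2 + (-43 + 3) = -2 - 40 = -42)
O = -234 (O = ((4 - 5)*(-5))*(-42) - 24 = -1*(-5)*(-42) - 24 = 5*(-42) - 24 = -210 - 24 = -234)
28715/3437 + r/O = 28715/3437 + 2008/(-234) = 28715*(1/3437) + 2008*(-1/234) = 28715/3437 - 1004/117 = -91093/402129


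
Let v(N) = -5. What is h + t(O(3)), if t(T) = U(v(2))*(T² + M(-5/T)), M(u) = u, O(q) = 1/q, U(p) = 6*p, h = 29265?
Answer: 89135/3 ≈ 29712.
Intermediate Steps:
t(T) = -30*T² + 150/T (t(T) = (6*(-5))*(T² - 5/T) = -30*(T² - 5/T) = -30*T² + 150/T)
h + t(O(3)) = 29265 + 30*(5 - (1/3)³)/(1/3) = 29265 + 30*(5 - (⅓)³)/(⅓) = 29265 + 30*3*(5 - 1*1/27) = 29265 + 30*3*(5 - 1/27) = 29265 + 30*3*(134/27) = 29265 + 1340/3 = 89135/3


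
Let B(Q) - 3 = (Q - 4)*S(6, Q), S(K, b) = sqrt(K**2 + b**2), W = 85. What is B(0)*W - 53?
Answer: -1838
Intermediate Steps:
B(Q) = 3 + sqrt(36 + Q**2)*(-4 + Q) (B(Q) = 3 + (Q - 4)*sqrt(6**2 + Q**2) = 3 + (-4 + Q)*sqrt(36 + Q**2) = 3 + sqrt(36 + Q**2)*(-4 + Q))
B(0)*W - 53 = (3 - 4*sqrt(36 + 0**2) + 0*sqrt(36 + 0**2))*85 - 53 = (3 - 4*sqrt(36 + 0) + 0*sqrt(36 + 0))*85 - 53 = (3 - 4*sqrt(36) + 0*sqrt(36))*85 - 53 = (3 - 4*6 + 0*6)*85 - 53 = (3 - 24 + 0)*85 - 53 = -21*85 - 53 = -1785 - 53 = -1838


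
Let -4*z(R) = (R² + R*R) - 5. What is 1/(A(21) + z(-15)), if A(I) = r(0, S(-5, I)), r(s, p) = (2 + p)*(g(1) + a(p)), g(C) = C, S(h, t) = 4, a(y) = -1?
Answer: -4/445 ≈ -0.0089888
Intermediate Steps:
z(R) = 5/4 - R²/2 (z(R) = -((R² + R*R) - 5)/4 = -((R² + R²) - 5)/4 = -(2*R² - 5)/4 = -(-5 + 2*R²)/4 = 5/4 - R²/2)
r(s, p) = 0 (r(s, p) = (2 + p)*(1 - 1) = (2 + p)*0 = 0)
A(I) = 0
1/(A(21) + z(-15)) = 1/(0 + (5/4 - ½*(-15)²)) = 1/(0 + (5/4 - ½*225)) = 1/(0 + (5/4 - 225/2)) = 1/(0 - 445/4) = 1/(-445/4) = -4/445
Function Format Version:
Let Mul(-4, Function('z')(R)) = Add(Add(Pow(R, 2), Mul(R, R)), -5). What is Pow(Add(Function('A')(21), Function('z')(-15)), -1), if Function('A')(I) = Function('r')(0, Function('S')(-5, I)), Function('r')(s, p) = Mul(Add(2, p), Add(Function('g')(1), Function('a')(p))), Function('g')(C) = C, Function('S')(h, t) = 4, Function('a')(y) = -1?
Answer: Rational(-4, 445) ≈ -0.0089888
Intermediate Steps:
Function('z')(R) = Add(Rational(5, 4), Mul(Rational(-1, 2), Pow(R, 2))) (Function('z')(R) = Mul(Rational(-1, 4), Add(Add(Pow(R, 2), Mul(R, R)), -5)) = Mul(Rational(-1, 4), Add(Add(Pow(R, 2), Pow(R, 2)), -5)) = Mul(Rational(-1, 4), Add(Mul(2, Pow(R, 2)), -5)) = Mul(Rational(-1, 4), Add(-5, Mul(2, Pow(R, 2)))) = Add(Rational(5, 4), Mul(Rational(-1, 2), Pow(R, 2))))
Function('r')(s, p) = 0 (Function('r')(s, p) = Mul(Add(2, p), Add(1, -1)) = Mul(Add(2, p), 0) = 0)
Function('A')(I) = 0
Pow(Add(Function('A')(21), Function('z')(-15)), -1) = Pow(Add(0, Add(Rational(5, 4), Mul(Rational(-1, 2), Pow(-15, 2)))), -1) = Pow(Add(0, Add(Rational(5, 4), Mul(Rational(-1, 2), 225))), -1) = Pow(Add(0, Add(Rational(5, 4), Rational(-225, 2))), -1) = Pow(Add(0, Rational(-445, 4)), -1) = Pow(Rational(-445, 4), -1) = Rational(-4, 445)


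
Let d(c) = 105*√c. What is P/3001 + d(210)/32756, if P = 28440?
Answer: 28440/3001 + 105*√210/32756 ≈ 9.5233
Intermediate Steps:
P/3001 + d(210)/32756 = 28440/3001 + (105*√210)/32756 = 28440*(1/3001) + (105*√210)*(1/32756) = 28440/3001 + 105*√210/32756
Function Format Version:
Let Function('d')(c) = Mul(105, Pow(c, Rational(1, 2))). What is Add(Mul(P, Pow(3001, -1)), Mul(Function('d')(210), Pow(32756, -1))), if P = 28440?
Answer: Add(Rational(28440, 3001), Mul(Rational(105, 32756), Pow(210, Rational(1, 2)))) ≈ 9.5233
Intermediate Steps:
Add(Mul(P, Pow(3001, -1)), Mul(Function('d')(210), Pow(32756, -1))) = Add(Mul(28440, Pow(3001, -1)), Mul(Mul(105, Pow(210, Rational(1, 2))), Pow(32756, -1))) = Add(Mul(28440, Rational(1, 3001)), Mul(Mul(105, Pow(210, Rational(1, 2))), Rational(1, 32756))) = Add(Rational(28440, 3001), Mul(Rational(105, 32756), Pow(210, Rational(1, 2))))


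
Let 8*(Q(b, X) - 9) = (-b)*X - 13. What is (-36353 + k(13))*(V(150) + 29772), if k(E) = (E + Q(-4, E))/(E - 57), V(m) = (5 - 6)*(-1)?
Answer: -380989331083/352 ≈ -1.0824e+9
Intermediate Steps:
Q(b, X) = 59/8 - X*b/8 (Q(b, X) = 9 + ((-b)*X - 13)/8 = 9 + (-X*b - 13)/8 = 9 + (-13 - X*b)/8 = 9 + (-13/8 - X*b/8) = 59/8 - X*b/8)
V(m) = 1 (V(m) = -1*(-1) = 1)
k(E) = (59/8 + 3*E/2)/(-57 + E) (k(E) = (E + (59/8 - ⅛*E*(-4)))/(E - 57) = (E + (59/8 + E/2))/(-57 + E) = (59/8 + 3*E/2)/(-57 + E))
(-36353 + k(13))*(V(150) + 29772) = (-36353 + (59 + 12*13)/(8*(-57 + 13)))*(1 + 29772) = (-36353 + (⅛)*(59 + 156)/(-44))*29773 = (-36353 + (⅛)*(-1/44)*215)*29773 = (-36353 - 215/352)*29773 = -12796471/352*29773 = -380989331083/352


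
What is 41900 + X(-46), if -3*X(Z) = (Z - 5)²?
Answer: 41033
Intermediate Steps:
X(Z) = -(-5 + Z)²/3 (X(Z) = -(Z - 5)²/3 = -(-5 + Z)²/3)
41900 + X(-46) = 41900 - (-5 - 46)²/3 = 41900 - ⅓*(-51)² = 41900 - ⅓*2601 = 41900 - 867 = 41033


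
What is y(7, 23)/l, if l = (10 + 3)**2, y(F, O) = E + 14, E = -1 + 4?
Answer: 17/169 ≈ 0.10059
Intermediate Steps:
E = 3
y(F, O) = 17 (y(F, O) = 3 + 14 = 17)
l = 169 (l = 13**2 = 169)
y(7, 23)/l = 17/169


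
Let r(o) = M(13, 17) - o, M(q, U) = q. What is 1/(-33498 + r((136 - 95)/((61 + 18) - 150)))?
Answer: -71/2377394 ≈ -2.9865e-5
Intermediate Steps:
r(o) = 13 - o
1/(-33498 + r((136 - 95)/((61 + 18) - 150))) = 1/(-33498 + (13 - (136 - 95)/((61 + 18) - 150))) = 1/(-33498 + (13 - 41/(79 - 150))) = 1/(-33498 + (13 - 41/(-71))) = 1/(-33498 + (13 - 41*(-1)/71)) = 1/(-33498 + (13 - 1*(-41/71))) = 1/(-33498 + (13 + 41/71)) = 1/(-33498 + 964/71) = 1/(-2377394/71) = -71/2377394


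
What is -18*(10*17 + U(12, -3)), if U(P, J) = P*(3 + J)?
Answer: -3060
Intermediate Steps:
-18*(10*17 + U(12, -3)) = -18*(10*17 + 12*(3 - 3)) = -18*(170 + 12*0) = -18*(170 + 0) = -18*170 = -3060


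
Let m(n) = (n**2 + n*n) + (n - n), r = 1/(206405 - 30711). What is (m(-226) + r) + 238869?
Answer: 59915343575/175694 ≈ 3.4102e+5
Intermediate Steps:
r = 1/175694 ≈ 5.6917e-6
m(n) = 2*n**2 (m(n) = (n**2 + n**2) + 0 = 2*n**2 + 0 = 2*n**2)
(m(-226) + r) + 238869 = (2*(-226)**2 + 1/175694) + 238869 = (2*51076 + 1/175694) + 238869 = (102152 + 1/175694) + 238869 = 17947493489/175694 + 238869 = 59915343575/175694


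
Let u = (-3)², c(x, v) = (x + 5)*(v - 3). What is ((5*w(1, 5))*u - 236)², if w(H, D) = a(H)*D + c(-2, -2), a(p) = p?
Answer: 470596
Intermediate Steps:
c(x, v) = (-3 + v)*(5 + x) (c(x, v) = (5 + x)*(-3 + v) = (-3 + v)*(5 + x))
u = 9
w(H, D) = -15 + D*H (w(H, D) = H*D + (-15 - 3*(-2) + 5*(-2) - 2*(-2)) = D*H + (-15 + 6 - 10 + 4) = D*H - 15 = -15 + D*H)
((5*w(1, 5))*u - 236)² = ((5*(-15 + 5*1))*9 - 236)² = ((5*(-15 + 5))*9 - 236)² = ((5*(-10))*9 - 236)² = (-50*9 - 236)² = (-450 - 236)² = (-686)² = 470596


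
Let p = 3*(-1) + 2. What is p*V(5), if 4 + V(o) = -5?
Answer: 9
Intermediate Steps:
p = -1 (p = -3 + 2 = -1)
V(o) = -9 (V(o) = -4 - 5 = -9)
p*V(5) = -1*(-9) = 9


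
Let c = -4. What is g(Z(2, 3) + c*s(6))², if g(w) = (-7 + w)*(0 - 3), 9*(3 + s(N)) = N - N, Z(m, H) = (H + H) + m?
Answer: 1521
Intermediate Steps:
Z(m, H) = m + 2*H (Z(m, H) = 2*H + m = m + 2*H)
s(N) = -3 (s(N) = -3 + (N - N)/9 = -3 + (⅑)*0 = -3 + 0 = -3)
g(w) = 21 - 3*w (g(w) = (-7 + w)*(-3) = 21 - 3*w)
g(Z(2, 3) + c*s(6))² = (21 - 3*((2 + 2*3) - 4*(-3)))² = (21 - 3*((2 + 6) + 12))² = (21 - 3*(8 + 12))² = (21 - 3*20)² = (21 - 60)² = (-39)² = 1521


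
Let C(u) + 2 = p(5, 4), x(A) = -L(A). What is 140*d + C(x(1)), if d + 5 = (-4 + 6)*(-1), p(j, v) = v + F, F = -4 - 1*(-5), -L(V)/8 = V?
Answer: -977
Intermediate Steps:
L(V) = -8*V
F = 1 (F = -4 + 5 = 1)
x(A) = 8*A (x(A) = -(-8)*A = 8*A)
p(j, v) = 1 + v (p(j, v) = v + 1 = 1 + v)
C(u) = 3 (C(u) = -2 + (1 + 4) = -2 + 5 = 3)
d = -7 (d = -5 + (-4 + 6)*(-1) = -5 + 2*(-1) = -5 - 2 = -7)
140*d + C(x(1)) = 140*(-7) + 3 = -980 + 3 = -977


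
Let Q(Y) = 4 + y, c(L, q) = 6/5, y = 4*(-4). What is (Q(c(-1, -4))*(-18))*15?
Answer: 3240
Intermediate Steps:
y = -16
c(L, q) = 6/5 (c(L, q) = 6*(⅕) = 6/5)
Q(Y) = -12 (Q(Y) = 4 - 16 = -12)
(Q(c(-1, -4))*(-18))*15 = -12*(-18)*15 = 216*15 = 3240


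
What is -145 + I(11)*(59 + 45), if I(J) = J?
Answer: 999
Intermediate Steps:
-145 + I(11)*(59 + 45) = -145 + 11*(59 + 45) = -145 + 11*104 = -145 + 1144 = 999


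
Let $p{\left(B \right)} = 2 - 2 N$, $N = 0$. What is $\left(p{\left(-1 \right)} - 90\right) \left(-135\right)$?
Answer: $11880$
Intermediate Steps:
$p{\left(B \right)} = 2$ ($p{\left(B \right)} = 2 - 0 = 2 + 0 = 2$)
$\left(p{\left(-1 \right)} - 90\right) \left(-135\right) = \left(2 - 90\right) \left(-135\right) = \left(-88\right) \left(-135\right) = 11880$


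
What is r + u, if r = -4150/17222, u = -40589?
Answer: -349513954/8611 ≈ -40589.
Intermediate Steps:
r = -2075/8611 (r = -4150*1/17222 = -2075/8611 ≈ -0.24097)
r + u = -2075/8611 - 40589 = -349513954/8611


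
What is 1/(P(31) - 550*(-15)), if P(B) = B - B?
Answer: 1/8250 ≈ 0.00012121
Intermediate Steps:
P(B) = 0
1/(P(31) - 550*(-15)) = 1/(0 - 550*(-15)) = 1/(0 + 8250) = 1/8250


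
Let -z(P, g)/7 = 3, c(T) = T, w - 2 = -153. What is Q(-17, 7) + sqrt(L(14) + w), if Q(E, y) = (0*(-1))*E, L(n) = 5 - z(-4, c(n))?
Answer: 5*I*sqrt(5) ≈ 11.18*I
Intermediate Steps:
w = -151 (w = 2 - 153 = -151)
z(P, g) = -21 (z(P, g) = -7*3 = -21)
L(n) = 26 (L(n) = 5 - 1*(-21) = 5 + 21 = 26)
Q(E, y) = 0 (Q(E, y) = 0*E = 0)
Q(-17, 7) + sqrt(L(14) + w) = 0 + sqrt(26 - 151) = 0 + sqrt(-125) = 0 + 5*I*sqrt(5) = 5*I*sqrt(5)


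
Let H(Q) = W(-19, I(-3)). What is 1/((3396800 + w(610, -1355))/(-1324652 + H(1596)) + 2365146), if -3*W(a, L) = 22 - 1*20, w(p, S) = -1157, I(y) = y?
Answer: 3973958/9398980680939 ≈ 4.2281e-7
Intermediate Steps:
W(a, L) = -2/3 (W(a, L) = -(22 - 1*20)/3 = -(22 - 20)/3 = -1/3*2 = -2/3)
H(Q) = -2/3
1/((3396800 + w(610, -1355))/(-1324652 + H(1596)) + 2365146) = 1/((3396800 - 1157)/(-1324652 - 2/3) + 2365146) = 1/(3395643/(-3973958/3) + 2365146) = 1/(3395643*(-3/3973958) + 2365146) = 1/(-10186929/3973958 + 2365146) = 1/(9398980680939/3973958) = 3973958/9398980680939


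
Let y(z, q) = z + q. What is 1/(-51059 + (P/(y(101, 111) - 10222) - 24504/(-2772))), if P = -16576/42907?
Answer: -644248605/32888994451721 ≈ -1.9589e-5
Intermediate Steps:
P = -16576/42907 (P = -16576*1/42907 = -16576/42907 ≈ -0.38632)
y(z, q) = q + z
1/(-51059 + (P/(y(101, 111) - 10222) - 24504/(-2772))) = 1/(-51059 + (-16576/(42907*((111 + 101) - 10222)) - 24504/(-2772))) = 1/(-51059 + (-16576/(42907*(212 - 10222)) - 24504*(-1/2772))) = 1/(-51059 + (-16576/42907/(-10010) + 2042/231)) = 1/(-51059 + (-16576/42907*(-1/10010) + 2042/231)) = 1/(-51059 + (1184/30678505 + 2042/231)) = 1/(-51059 + 5695070974/644248605) = 1/(-32888994451721/644248605) = -644248605/32888994451721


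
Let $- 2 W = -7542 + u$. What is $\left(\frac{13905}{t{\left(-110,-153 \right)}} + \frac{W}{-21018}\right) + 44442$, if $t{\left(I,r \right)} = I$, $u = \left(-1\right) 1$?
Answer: $\frac{20491269001}{462396} \approx 44315.0$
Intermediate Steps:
$u = -1$
$W = \frac{7543}{2}$ ($W = - \frac{-7542 - 1}{2} = \left(- \frac{1}{2}\right) \left(-7543\right) = \frac{7543}{2} \approx 3771.5$)
$\left(\frac{13905}{t{\left(-110,-153 \right)}} + \frac{W}{-21018}\right) + 44442 = \left(\frac{13905}{-110} + \frac{7543}{2 \left(-21018\right)}\right) + 44442 = \left(13905 \left(- \frac{1}{110}\right) + \frac{7543}{2} \left(- \frac{1}{21018}\right)\right) + 44442 = \left(- \frac{2781}{22} - \frac{7543}{42036}\right) + 44442 = - \frac{58534031}{462396} + 44442 = \frac{20491269001}{462396}$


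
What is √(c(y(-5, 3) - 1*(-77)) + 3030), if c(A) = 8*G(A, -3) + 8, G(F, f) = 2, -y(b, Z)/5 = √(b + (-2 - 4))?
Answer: √3054 ≈ 55.263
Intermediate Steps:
y(b, Z) = -5*√(-6 + b) (y(b, Z) = -5*√(b + (-2 - 4)) = -5*√(b - 6) = -5*√(-6 + b))
c(A) = 24 (c(A) = 8*2 + 8 = 16 + 8 = 24)
√(c(y(-5, 3) - 1*(-77)) + 3030) = √(24 + 3030) = √3054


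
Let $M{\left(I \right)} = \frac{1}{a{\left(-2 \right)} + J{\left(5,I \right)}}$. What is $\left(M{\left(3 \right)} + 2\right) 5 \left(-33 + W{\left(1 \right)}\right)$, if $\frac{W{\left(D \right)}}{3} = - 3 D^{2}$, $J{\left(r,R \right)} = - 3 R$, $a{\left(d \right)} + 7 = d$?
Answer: $- \frac{1225}{3} \approx -408.33$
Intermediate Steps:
$a{\left(d \right)} = -7 + d$
$M{\left(I \right)} = \frac{1}{-9 - 3 I}$ ($M{\left(I \right)} = \frac{1}{\left(-7 - 2\right) - 3 I} = \frac{1}{-9 - 3 I}$)
$W{\left(D \right)} = - 9 D^{2}$ ($W{\left(D \right)} = 3 \left(- 3 D^{2}\right) = - 9 D^{2}$)
$\left(M{\left(3 \right)} + 2\right) 5 \left(-33 + W{\left(1 \right)}\right) = \left(- \frac{1}{9 + 3 \cdot 3} + 2\right) 5 \left(-33 - 9 \cdot 1^{2}\right) = \left(- \frac{1}{9 + 9} + 2\right) 5 \left(-33 - 9\right) = \left(- \frac{1}{18} + 2\right) 5 \left(-33 - 9\right) = \left(\left(-1\right) \frac{1}{18} + 2\right) 5 \left(-42\right) = \left(- \frac{1}{18} + 2\right) 5 \left(-42\right) = \frac{35}{18} \cdot 5 \left(-42\right) = \frac{175}{18} \left(-42\right) = - \frac{1225}{3}$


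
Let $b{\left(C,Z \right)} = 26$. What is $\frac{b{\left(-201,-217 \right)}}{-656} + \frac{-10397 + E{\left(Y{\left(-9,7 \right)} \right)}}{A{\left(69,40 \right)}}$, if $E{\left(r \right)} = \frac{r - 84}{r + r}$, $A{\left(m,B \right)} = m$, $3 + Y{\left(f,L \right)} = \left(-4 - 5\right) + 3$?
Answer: $- \frac{10228255}{67896} \approx -150.65$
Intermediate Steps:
$Y{\left(f,L \right)} = -9$ ($Y{\left(f,L \right)} = -3 + \left(\left(-4 - 5\right) + 3\right) = -3 + \left(-9 + 3\right) = -3 - 6 = -9$)
$E{\left(r \right)} = \frac{-84 + r}{2 r}$
$\frac{b{\left(-201,-217 \right)}}{-656} + \frac{-10397 + E{\left(Y{\left(-9,7 \right)} \right)}}{A{\left(69,40 \right)}} = \frac{26}{-656} + \frac{-10397 + \frac{-84 - 9}{2 \left(-9\right)}}{69} = 26 \left(- \frac{1}{656}\right) + \left(-10397 + \frac{1}{2} \left(- \frac{1}{9}\right) \left(-93\right)\right) \frac{1}{69} = - \frac{13}{328} + \left(-10397 + \frac{31}{6}\right) \frac{1}{69} = - \frac{13}{328} - \frac{62351}{414} = - \frac{10228255}{67896}$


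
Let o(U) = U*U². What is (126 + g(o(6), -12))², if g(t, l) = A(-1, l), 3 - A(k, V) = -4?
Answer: 17689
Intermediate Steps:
A(k, V) = 7 (A(k, V) = 3 - 1*(-4) = 3 + 4 = 7)
o(U) = U³
g(t, l) = 7
(126 + g(o(6), -12))² = (126 + 7)² = 133² = 17689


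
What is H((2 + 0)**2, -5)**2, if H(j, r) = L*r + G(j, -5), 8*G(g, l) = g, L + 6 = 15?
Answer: 7921/4 ≈ 1980.3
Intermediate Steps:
L = 9 (L = -6 + 15 = 9)
G(g, l) = g/8
H(j, r) = 9*r + j/8
H((2 + 0)**2, -5)**2 = (9*(-5) + (2 + 0)**2/8)**2 = (-45 + (1/8)*2**2)**2 = (-45 + (1/8)*4)**2 = (-45 + 1/2)**2 = (-89/2)**2 = 7921/4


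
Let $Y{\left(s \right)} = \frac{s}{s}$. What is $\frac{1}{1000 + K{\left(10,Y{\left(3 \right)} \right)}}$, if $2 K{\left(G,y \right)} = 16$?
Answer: $\frac{1}{1008} \approx 0.00099206$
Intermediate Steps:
$Y{\left(s \right)} = 1$
$K{\left(G,y \right)} = 8$ ($K{\left(G,y \right)} = \frac{1}{2} \cdot 16 = 8$)
$\frac{1}{1000 + K{\left(10,Y{\left(3 \right)} \right)}} = \frac{1}{1000 + 8} = \frac{1}{1008}$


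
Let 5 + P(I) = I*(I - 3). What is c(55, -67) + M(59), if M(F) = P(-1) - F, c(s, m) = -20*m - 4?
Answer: 1276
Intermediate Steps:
P(I) = -5 + I*(-3 + I) (P(I) = -5 + I*(I - 3) = -5 + I*(-3 + I))
c(s, m) = -4 - 20*m (c(s, m) = -20*m - 4 = -4 - 20*m)
M(F) = -1 - F (M(F) = (-5 + (-1)² - 3*(-1)) - F = (-5 + 1 + 3) - F = -1 - F)
c(55, -67) + M(59) = (-4 - 20*(-67)) + (-1 - 1*59) = (-4 + 1340) + (-1 - 59) = 1336 - 60 = 1276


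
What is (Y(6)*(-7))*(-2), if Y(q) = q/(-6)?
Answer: -14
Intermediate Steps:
Y(q) = -q/6 (Y(q) = q*(-1/6) = -q/6)
(Y(6)*(-7))*(-2) = (-1/6*6*(-7))*(-2) = -1*(-7)*(-2) = 7*(-2) = -14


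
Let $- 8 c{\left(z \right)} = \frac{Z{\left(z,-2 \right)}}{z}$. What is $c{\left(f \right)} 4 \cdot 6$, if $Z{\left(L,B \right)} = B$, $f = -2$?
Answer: $-3$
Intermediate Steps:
$c{\left(z \right)} = \frac{1}{4 z}$ ($c{\left(z \right)} = - \frac{\left(-2\right) \frac{1}{z}}{8} = \frac{1}{4 z}$)
$c{\left(f \right)} 4 \cdot 6 = \frac{1}{4 \left(-2\right)} 4 \cdot 6 = \frac{1}{4} \left(- \frac{1}{2}\right) 4 \cdot 6 = \left(- \frac{1}{8}\right) 4 \cdot 6 = \left(- \frac{1}{2}\right) 6 = -3$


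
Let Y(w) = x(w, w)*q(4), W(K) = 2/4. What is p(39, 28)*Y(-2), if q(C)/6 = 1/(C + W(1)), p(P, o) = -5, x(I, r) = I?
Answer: 40/3 ≈ 13.333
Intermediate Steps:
W(K) = ½ (W(K) = 2*(¼) = ½)
q(C) = 6/(½ + C) (q(C) = 6/(C + ½) = 6/(½ + C))
Y(w) = 4*w/3 (Y(w) = w*(12/(1 + 2*4)) = w*(12/(1 + 8)) = w*(12/9) = w*(12*(⅑)) = w*(4/3) = 4*w/3)
p(39, 28)*Y(-2) = -20*(-2)/3 = -5*(-8/3) = 40/3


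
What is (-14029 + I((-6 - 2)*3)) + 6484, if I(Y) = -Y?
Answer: -7521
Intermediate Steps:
(-14029 + I((-6 - 2)*3)) + 6484 = (-14029 - (-6 - 2)*3) + 6484 = (-14029 - (-8)*3) + 6484 = (-14029 - 1*(-24)) + 6484 = (-14029 + 24) + 6484 = -14005 + 6484 = -7521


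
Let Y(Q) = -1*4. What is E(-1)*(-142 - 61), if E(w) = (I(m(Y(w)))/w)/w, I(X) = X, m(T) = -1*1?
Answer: 203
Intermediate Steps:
Y(Q) = -4
m(T) = -1
E(w) = -1/w² (E(w) = (-1/w)/w = -1/w²)
E(-1)*(-142 - 61) = (-1/(-1)²)*(-142 - 61) = -1*1*(-203) = -1*(-203) = 203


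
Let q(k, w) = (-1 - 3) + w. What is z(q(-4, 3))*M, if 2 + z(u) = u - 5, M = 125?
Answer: -1000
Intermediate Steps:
q(k, w) = -4 + w
z(u) = -7 + u (z(u) = -2 + (u - 5) = -2 + (-5 + u) = -7 + u)
z(q(-4, 3))*M = (-7 + (-4 + 3))*125 = (-7 - 1)*125 = -8*125 = -1000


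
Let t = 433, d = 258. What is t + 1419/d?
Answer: 877/2 ≈ 438.50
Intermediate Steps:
t + 1419/d = 433 + 1419/258 = 433 + (1/258)*1419 = 433 + 11/2 = 877/2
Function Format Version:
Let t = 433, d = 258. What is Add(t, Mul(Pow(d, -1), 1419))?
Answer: Rational(877, 2) ≈ 438.50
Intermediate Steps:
Add(t, Mul(Pow(d, -1), 1419)) = Add(433, Mul(Pow(258, -1), 1419)) = Add(433, Mul(Rational(1, 258), 1419)) = Add(433, Rational(11, 2)) = Rational(877, 2)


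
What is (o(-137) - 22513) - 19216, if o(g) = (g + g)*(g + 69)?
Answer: -23097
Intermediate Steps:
o(g) = 2*g*(69 + g) (o(g) = (2*g)*(69 + g) = 2*g*(69 + g))
(o(-137) - 22513) - 19216 = (2*(-137)*(69 - 137) - 22513) - 19216 = (2*(-137)*(-68) - 22513) - 19216 = (18632 - 22513) - 19216 = -3881 - 19216 = -23097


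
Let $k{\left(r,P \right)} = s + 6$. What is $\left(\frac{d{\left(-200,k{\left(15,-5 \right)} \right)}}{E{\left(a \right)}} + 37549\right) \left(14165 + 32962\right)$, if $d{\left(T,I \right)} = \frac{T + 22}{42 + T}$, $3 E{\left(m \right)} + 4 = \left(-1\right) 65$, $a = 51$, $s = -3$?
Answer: $\frac{139795983756}{79} \approx 1.7696 \cdot 10^{9}$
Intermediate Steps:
$k{\left(r,P \right)} = 3$ ($k{\left(r,P \right)} = -3 + 6 = 3$)
$E{\left(m \right)} = -23$ ($E{\left(m \right)} = - \frac{4}{3} + \frac{\left(-1\right) 65}{3} = - \frac{4}{3} + \frac{1}{3} \left(-65\right) = - \frac{4}{3} - \frac{65}{3} = -23$)
$d{\left(T,I \right)} = \frac{22 + T}{42 + T}$
$\left(\frac{d{\left(-200,k{\left(15,-5 \right)} \right)}}{E{\left(a \right)}} + 37549\right) \left(14165 + 32962\right) = \left(\frac{\frac{1}{42 - 200} \left(22 - 200\right)}{-23} + 37549\right) \left(14165 + 32962\right) = \left(\frac{1}{-158} \left(-178\right) \left(- \frac{1}{23}\right) + 37549\right) 47127 = \left(\left(- \frac{1}{158}\right) \left(-178\right) \left(- \frac{1}{23}\right) + 37549\right) 47127 = \left(\frac{89}{79} \left(- \frac{1}{23}\right) + 37549\right) 47127 = \left(- \frac{89}{1817} + 37549\right) 47127 = \frac{68226444}{1817} \cdot 47127 = \frac{139795983756}{79}$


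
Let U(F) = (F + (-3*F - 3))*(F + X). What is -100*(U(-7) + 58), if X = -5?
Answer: 7400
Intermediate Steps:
U(F) = (-5 + F)*(-3 - 2*F) (U(F) = (F + (-3*F - 3))*(F - 5) = (F + (-3 - 3*F))*(-5 + F) = (-3 - 2*F)*(-5 + F) = (-5 + F)*(-3 - 2*F))
-100*(U(-7) + 58) = -100*((15 - 2*(-7)**2 + 7*(-7)) + 58) = -100*((15 - 2*49 - 49) + 58) = -100*((15 - 98 - 49) + 58) = -100*(-132 + 58) = -100*(-74) = 7400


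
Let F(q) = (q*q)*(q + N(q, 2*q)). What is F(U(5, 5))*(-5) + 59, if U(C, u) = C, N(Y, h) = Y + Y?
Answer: -1816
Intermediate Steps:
N(Y, h) = 2*Y
F(q) = 3*q**3 (F(q) = (q*q)*(q + 2*q) = q**2*(3*q) = 3*q**3)
F(U(5, 5))*(-5) + 59 = (3*5**3)*(-5) + 59 = (3*125)*(-5) + 59 = 375*(-5) + 59 = -1875 + 59 = -1816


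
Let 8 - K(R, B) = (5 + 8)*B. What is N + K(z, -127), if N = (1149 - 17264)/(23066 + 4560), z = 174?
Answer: 45815419/27626 ≈ 1658.4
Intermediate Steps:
K(R, B) = 8 - 13*B (K(R, B) = 8 - (5 + 8)*B = 8 - 13*B)
N = -16115/27626 ≈ -0.58333
N + K(z, -127) = -16115/27626 + (8 - 13*(-127)) = -16115/27626 + (8 + 1651) = -16115/27626 + 1659 = 45815419/27626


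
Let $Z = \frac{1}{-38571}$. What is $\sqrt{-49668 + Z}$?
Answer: $\frac{i \sqrt{73892178370959}}{38571} \approx 222.86 i$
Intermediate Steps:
$Z = - \frac{1}{38571} \approx -2.5926 \cdot 10^{-5}$
$\sqrt{-49668 + Z} = \sqrt{-49668 - \frac{1}{38571}} = \sqrt{- \frac{1915744429}{38571}} = \frac{i \sqrt{73892178370959}}{38571}$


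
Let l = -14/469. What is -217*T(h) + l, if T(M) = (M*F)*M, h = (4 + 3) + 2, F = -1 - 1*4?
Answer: 5888293/67 ≈ 87885.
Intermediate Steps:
l = -2/67 (l = -14*1/469 = -2/67 ≈ -0.029851)
F = -5 (F = -1 - 4 = -5)
h = 9 (h = 7 + 2 = 9)
T(M) = -5*M**2 (T(M) = (M*(-5))*M = (-5*M)*M = -5*M**2)
-217*T(h) + l = -(-1085)*9**2 - 2/67 = -(-1085)*81 - 2/67 = -217*(-405) - 2/67 = 87885 - 2/67 = 5888293/67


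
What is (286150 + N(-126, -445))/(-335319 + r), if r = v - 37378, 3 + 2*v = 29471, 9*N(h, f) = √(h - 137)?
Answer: -286150/357963 - I*√263/3221667 ≈ -0.79938 - 5.0338e-6*I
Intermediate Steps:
N(h, f) = √(-137 + h)/9 (N(h, f) = √(h - 137)/9 = √(-137 + h)/9)
v = 14734 (v = -3/2 + (½)*29471 = -3/2 + 29471/2 = 14734)
r = -22644 (r = 14734 - 37378 = -22644)
(286150 + N(-126, -445))/(-335319 + r) = (286150 + √(-137 - 126)/9)/(-335319 - 22644) = (286150 + √(-263)/9)/(-357963) = (286150 + (I*√263)/9)*(-1/357963) = (286150 + I*√263/9)*(-1/357963) = -286150/357963 - I*√263/3221667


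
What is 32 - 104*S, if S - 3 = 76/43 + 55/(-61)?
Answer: -970624/2623 ≈ -370.04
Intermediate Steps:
S = 10140/2623 (S = 3 + (76/43 + 55/(-61)) = 3 + (76*(1/43) + 55*(-1/61)) = 3 + (76/43 - 55/61) = 3 + 2271/2623 = 10140/2623 ≈ 3.8658)
32 - 104*S = 32 - 104*10140/2623 = 32 - 1054560/2623 = -970624/2623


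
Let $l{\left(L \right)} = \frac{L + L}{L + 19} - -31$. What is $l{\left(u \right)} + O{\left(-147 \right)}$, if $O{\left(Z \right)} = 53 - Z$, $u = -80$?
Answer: $\frac{14251}{61} \approx 233.62$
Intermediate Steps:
$l{\left(L \right)} = 31 + \frac{2 L}{19 + L}$ ($l{\left(L \right)} = \frac{2 L}{19 + L} + 31 = 31 + \frac{2 L}{19 + L}$)
$l{\left(u \right)} + O{\left(-147 \right)} = \frac{589 + 33 \left(-80\right)}{19 - 80} + \left(53 - -147\right) = \frac{589 - 2640}{-61} + \left(53 + 147\right) = \left(- \frac{1}{61}\right) \left(-2051\right) + 200 = \frac{2051}{61} + 200 = \frac{14251}{61}$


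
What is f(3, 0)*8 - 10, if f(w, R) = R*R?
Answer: -10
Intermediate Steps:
f(w, R) = R²
f(3, 0)*8 - 10 = 0²*8 - 10 = 0*8 - 10 = 0 - 10 = -10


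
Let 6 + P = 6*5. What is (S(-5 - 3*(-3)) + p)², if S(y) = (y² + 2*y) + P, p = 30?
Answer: 6084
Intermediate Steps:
P = 24 (P = -6 + 6*5 = -6 + 30 = 24)
S(y) = 24 + y² + 2*y (S(y) = (y² + 2*y) + 24 = 24 + y² + 2*y)
(S(-5 - 3*(-3)) + p)² = ((24 + (-5 - 3*(-3))² + 2*(-5 - 3*(-3))) + 30)² = ((24 + (-5 + 9)² + 2*(-5 + 9)) + 30)² = ((24 + 4² + 2*4) + 30)² = ((24 + 16 + 8) + 30)² = (48 + 30)² = 78² = 6084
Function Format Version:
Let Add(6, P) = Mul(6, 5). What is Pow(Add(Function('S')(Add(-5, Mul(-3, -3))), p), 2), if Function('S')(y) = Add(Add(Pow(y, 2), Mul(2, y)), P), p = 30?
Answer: 6084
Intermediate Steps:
P = 24 (P = Add(-6, Mul(6, 5)) = Add(-6, 30) = 24)
Function('S')(y) = Add(24, Pow(y, 2), Mul(2, y)) (Function('S')(y) = Add(Add(Pow(y, 2), Mul(2, y)), 24) = Add(24, Pow(y, 2), Mul(2, y)))
Pow(Add(Function('S')(Add(-5, Mul(-3, -3))), p), 2) = Pow(Add(Add(24, Pow(Add(-5, Mul(-3, -3)), 2), Mul(2, Add(-5, Mul(-3, -3)))), 30), 2) = Pow(Add(Add(24, Pow(Add(-5, 9), 2), Mul(2, Add(-5, 9))), 30), 2) = Pow(Add(Add(24, Pow(4, 2), Mul(2, 4)), 30), 2) = Pow(Add(Add(24, 16, 8), 30), 2) = Pow(Add(48, 30), 2) = Pow(78, 2) = 6084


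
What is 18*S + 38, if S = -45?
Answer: -772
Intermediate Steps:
18*S + 38 = 18*(-45) + 38 = -810 + 38 = -772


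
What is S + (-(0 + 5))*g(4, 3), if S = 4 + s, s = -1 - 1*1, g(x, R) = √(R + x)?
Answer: 2 - 5*√7 ≈ -11.229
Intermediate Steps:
s = -2 (s = -1 - 1 = -2)
S = 2 (S = 4 - 2 = 2)
S + (-(0 + 5))*g(4, 3) = 2 + (-(0 + 5))*√(3 + 4) = 2 + (-1*5)*√7 = 2 - 5*√7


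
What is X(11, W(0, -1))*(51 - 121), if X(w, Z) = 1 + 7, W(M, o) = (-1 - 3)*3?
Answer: -560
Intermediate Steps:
W(M, o) = -12 (W(M, o) = -4*3 = -12)
X(w, Z) = 8
X(11, W(0, -1))*(51 - 121) = 8*(51 - 121) = 8*(-70) = -560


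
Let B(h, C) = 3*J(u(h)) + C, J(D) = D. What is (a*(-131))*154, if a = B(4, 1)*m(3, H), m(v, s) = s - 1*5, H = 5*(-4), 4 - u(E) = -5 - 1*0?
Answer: 14121800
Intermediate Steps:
u(E) = 9 (u(E) = 4 - (-5 - 1*0) = 4 - (-5 + 0) = 4 - 1*(-5) = 4 + 5 = 9)
H = -20
m(v, s) = -5 + s (m(v, s) = s - 5 = -5 + s)
B(h, C) = 27 + C (B(h, C) = 3*9 + C = 27 + C)
a = -700 (a = (27 + 1)*(-5 - 20) = 28*(-25) = -700)
(a*(-131))*154 = -700*(-131)*154 = 91700*154 = 14121800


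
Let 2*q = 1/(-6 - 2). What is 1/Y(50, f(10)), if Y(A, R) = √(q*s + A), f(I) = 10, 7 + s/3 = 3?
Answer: 2*√203/203 ≈ 0.14037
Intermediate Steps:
s = -12 (s = -21 + 3*3 = -21 + 9 = -12)
q = -1/16 (q = 1/(2*(-6 - 2)) = (½)/(-8) = (½)*(-⅛) = -1/16 ≈ -0.062500)
Y(A, R) = √(¾ + A) (Y(A, R) = √(-1/16*(-12) + A) = √(¾ + A))
1/Y(50, f(10)) = 1/(√(3 + 4*50)/2) = 1/(√(3 + 200)/2) = 1/(√203/2) = 2*√203/203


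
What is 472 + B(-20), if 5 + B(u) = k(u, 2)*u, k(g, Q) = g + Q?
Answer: 827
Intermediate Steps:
k(g, Q) = Q + g
B(u) = -5 + u*(2 + u) (B(u) = -5 + (2 + u)*u = -5 + u*(2 + u))
472 + B(-20) = 472 + (-5 - 20*(2 - 20)) = 472 + (-5 - 20*(-18)) = 472 + (-5 + 360) = 472 + 355 = 827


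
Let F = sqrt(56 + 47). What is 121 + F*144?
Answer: 121 + 144*sqrt(103) ≈ 1582.4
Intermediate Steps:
F = sqrt(103) ≈ 10.149
121 + F*144 = 121 + sqrt(103)*144 = 121 + 144*sqrt(103)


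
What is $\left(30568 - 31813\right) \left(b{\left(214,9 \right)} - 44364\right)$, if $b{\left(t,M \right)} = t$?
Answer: $54966750$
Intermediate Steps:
$\left(30568 - 31813\right) \left(b{\left(214,9 \right)} - 44364\right) = \left(30568 - 31813\right) \left(214 - 44364\right) = \left(-1245\right) \left(-44150\right) = 54966750$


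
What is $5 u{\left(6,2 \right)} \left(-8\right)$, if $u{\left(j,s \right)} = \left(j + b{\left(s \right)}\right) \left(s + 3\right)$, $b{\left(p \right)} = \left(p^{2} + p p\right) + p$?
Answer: $-3200$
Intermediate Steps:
$b{\left(p \right)} = p + 2 p^{2}$ ($b{\left(p \right)} = \left(p^{2} + p^{2}\right) + p = 2 p^{2} + p = p + 2 p^{2}$)
$u{\left(j,s \right)} = \left(3 + s\right) \left(j + s \left(1 + 2 s\right)\right)$ ($u{\left(j,s \right)} = \left(j + s \left(1 + 2 s\right)\right) \left(s + 3\right) = \left(j + s \left(1 + 2 s\right)\right) \left(3 + s\right) = \left(3 + s\right) \left(j + s \left(1 + 2 s\right)\right)$)
$5 u{\left(6,2 \right)} \left(-8\right) = 5 \left(2 \cdot 2^{3} + 3 \cdot 6 + 3 \cdot 2 + 7 \cdot 2^{2} + 6 \cdot 2\right) \left(-8\right) = 5 \left(2 \cdot 8 + 18 + 6 + 7 \cdot 4 + 12\right) \left(-8\right) = 5 \left(16 + 18 + 6 + 28 + 12\right) \left(-8\right) = 5 \cdot 80 \left(-8\right) = 400 \left(-8\right) = -3200$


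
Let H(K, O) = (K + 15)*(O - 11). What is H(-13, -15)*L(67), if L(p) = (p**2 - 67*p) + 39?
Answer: -2028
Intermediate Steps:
L(p) = 39 + p**2 - 67*p
H(K, O) = (-11 + O)*(15 + K) (H(K, O) = (15 + K)*(-11 + O) = (-11 + O)*(15 + K))
H(-13, -15)*L(67) = (-165 - 11*(-13) + 15*(-15) - 13*(-15))*(39 + 67**2 - 67*67) = (-165 + 143 - 225 + 195)*(39 + 4489 - 4489) = -52*39 = -2028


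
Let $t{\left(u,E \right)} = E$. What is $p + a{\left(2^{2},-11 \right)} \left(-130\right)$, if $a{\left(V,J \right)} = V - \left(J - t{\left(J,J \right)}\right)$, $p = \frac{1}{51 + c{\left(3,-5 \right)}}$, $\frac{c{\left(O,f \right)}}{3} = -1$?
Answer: $- \frac{24959}{48} \approx -519.98$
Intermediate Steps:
$c{\left(O,f \right)} = -3$ ($c{\left(O,f \right)} = 3 \left(-1\right) = -3$)
$p = \frac{1}{48}$ ($p = \frac{1}{51 - 3} = \frac{1}{48} \approx 0.020833$)
$a{\left(V,J \right)} = V$ ($a{\left(V,J \right)} = V + \left(J - J\right) = V + 0 = V$)
$p + a{\left(2^{2},-11 \right)} \left(-130\right) = \frac{1}{48} + 2^{2} \left(-130\right) = \frac{1}{48} + 4 \left(-130\right) = \frac{1}{48} - 520 = - \frac{24959}{48}$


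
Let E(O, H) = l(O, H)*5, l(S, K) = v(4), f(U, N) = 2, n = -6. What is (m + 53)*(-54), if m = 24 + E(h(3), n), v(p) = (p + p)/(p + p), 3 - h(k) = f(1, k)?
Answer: -4428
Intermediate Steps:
h(k) = 1 (h(k) = 3 - 1*2 = 3 - 2 = 1)
v(p) = 1 (v(p) = (2*p)/((2*p)) = (2*p)*(1/(2*p)) = 1)
l(S, K) = 1
E(O, H) = 5 (E(O, H) = 1*5 = 5)
m = 29 (m = 24 + 5 = 29)
(m + 53)*(-54) = (29 + 53)*(-54) = 82*(-54) = -4428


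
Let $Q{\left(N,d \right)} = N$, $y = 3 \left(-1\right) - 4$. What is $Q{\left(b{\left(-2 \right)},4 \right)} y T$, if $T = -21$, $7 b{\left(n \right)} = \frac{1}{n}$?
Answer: $- \frac{21}{2} \approx -10.5$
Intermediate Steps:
$b{\left(n \right)} = \frac{1}{7 n}$
$y = -7$ ($y = -3 - 4 = -7$)
$Q{\left(b{\left(-2 \right)},4 \right)} y T = \frac{1}{7 \left(-2\right)} \left(-7\right) \left(-21\right) = \frac{1}{7} \left(- \frac{1}{2}\right) \left(-7\right) \left(-21\right) = \left(- \frac{1}{14}\right) \left(-7\right) \left(-21\right) = \frac{1}{2} \left(-21\right) = - \frac{21}{2}$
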